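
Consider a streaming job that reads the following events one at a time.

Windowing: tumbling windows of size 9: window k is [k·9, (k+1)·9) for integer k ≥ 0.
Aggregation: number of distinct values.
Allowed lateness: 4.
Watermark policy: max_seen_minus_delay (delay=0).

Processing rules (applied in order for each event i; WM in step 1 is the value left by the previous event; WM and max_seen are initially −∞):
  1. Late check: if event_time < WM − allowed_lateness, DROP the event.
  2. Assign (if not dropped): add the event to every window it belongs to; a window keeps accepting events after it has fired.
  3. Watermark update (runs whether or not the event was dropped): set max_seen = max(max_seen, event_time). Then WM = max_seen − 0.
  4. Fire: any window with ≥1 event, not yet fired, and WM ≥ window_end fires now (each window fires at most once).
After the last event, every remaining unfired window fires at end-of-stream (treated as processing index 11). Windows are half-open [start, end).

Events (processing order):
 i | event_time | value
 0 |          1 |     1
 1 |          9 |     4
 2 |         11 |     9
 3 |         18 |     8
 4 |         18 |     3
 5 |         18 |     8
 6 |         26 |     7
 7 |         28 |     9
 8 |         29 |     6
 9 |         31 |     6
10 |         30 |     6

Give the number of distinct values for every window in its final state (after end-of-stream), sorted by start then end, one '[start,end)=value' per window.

[0,9)=1 [9,18)=2 [18,27)=3 [27,36)=2

i=0 t=1 v=1: → [0,9); WM=1
i=1 t=9 v=4: → [9,18); WM=9; [0,9) fires=1
i=2 t=11 v=9: → [9,18); WM=11
i=3 t=18 v=8: → [18,27); WM=18; [9,18) fires=2
i=4 t=18 v=3: → [18,27); WM=18
i=5 t=18 v=8: → [18,27); WM=18
i=6 t=26 v=7: → [18,27); WM=26
i=7 t=28 v=9: → [27,36); WM=28; [18,27) fires=3
i=8 t=29 v=6: → [27,36); WM=29
i=9 t=31 v=6: → [27,36); WM=31
i=10 t=30 v=6: → [27,36); WM=31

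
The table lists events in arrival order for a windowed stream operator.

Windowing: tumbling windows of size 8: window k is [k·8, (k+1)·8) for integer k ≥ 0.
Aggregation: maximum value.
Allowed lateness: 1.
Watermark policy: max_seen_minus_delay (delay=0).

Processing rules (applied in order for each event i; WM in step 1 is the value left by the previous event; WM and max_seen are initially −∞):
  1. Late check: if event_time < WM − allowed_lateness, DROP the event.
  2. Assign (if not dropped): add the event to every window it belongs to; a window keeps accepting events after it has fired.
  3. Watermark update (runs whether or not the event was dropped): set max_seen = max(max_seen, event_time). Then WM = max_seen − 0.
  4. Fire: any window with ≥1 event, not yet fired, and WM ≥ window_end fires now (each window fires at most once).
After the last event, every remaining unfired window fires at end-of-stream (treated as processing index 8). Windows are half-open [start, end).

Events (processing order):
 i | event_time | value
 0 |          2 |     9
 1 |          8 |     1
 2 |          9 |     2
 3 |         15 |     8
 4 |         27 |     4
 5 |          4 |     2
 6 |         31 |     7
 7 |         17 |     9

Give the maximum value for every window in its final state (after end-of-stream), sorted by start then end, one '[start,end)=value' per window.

[0,8)=9 [8,16)=8 [24,32)=7

i=0 t=2 v=9: → [0,8); WM=2
i=1 t=8 v=1: → [8,16); WM=8; [0,8) fires=9
i=2 t=9 v=2: → [8,16); WM=9
i=3 t=15 v=8: → [8,16); WM=15
i=4 t=27 v=4: → [24,32); WM=27; [8,16) fires=8
i=5 t=4 v=2: DROP (t<27-1); WM=27
i=6 t=31 v=7: → [24,32); WM=31
i=7 t=17 v=9: DROP (t<31-1); WM=31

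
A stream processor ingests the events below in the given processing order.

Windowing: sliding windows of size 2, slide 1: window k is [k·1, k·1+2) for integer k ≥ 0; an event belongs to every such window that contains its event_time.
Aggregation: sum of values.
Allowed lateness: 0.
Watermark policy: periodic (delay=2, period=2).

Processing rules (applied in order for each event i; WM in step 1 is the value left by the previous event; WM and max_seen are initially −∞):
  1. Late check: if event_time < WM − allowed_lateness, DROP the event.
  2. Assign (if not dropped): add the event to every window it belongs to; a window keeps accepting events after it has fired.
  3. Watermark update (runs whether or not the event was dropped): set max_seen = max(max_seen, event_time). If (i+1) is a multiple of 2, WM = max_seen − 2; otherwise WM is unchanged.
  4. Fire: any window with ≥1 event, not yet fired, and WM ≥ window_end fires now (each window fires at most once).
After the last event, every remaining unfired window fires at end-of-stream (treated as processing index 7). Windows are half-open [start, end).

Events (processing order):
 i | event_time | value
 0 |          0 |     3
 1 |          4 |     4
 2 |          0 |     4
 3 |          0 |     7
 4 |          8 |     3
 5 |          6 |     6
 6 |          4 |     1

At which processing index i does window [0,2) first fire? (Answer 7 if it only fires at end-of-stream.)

i=0 t=0 v=3: → [0,2); WM=−∞
i=1 t=4 v=4: → [4,6),[3,5); WM=2; [0,2) fires=3
i=2 t=0 v=4: DROP (t<2-0); WM=2
i=3 t=0 v=7: DROP (t<2-0); WM=2
i=4 t=8 v=3: → [8,10),[7,9); WM=2
i=5 t=6 v=6: → [6,8),[5,7); WM=6; [3,5) fires=4 [4,6) fires=4
i=6 t=4 v=1: DROP (t<6-0); WM=6

1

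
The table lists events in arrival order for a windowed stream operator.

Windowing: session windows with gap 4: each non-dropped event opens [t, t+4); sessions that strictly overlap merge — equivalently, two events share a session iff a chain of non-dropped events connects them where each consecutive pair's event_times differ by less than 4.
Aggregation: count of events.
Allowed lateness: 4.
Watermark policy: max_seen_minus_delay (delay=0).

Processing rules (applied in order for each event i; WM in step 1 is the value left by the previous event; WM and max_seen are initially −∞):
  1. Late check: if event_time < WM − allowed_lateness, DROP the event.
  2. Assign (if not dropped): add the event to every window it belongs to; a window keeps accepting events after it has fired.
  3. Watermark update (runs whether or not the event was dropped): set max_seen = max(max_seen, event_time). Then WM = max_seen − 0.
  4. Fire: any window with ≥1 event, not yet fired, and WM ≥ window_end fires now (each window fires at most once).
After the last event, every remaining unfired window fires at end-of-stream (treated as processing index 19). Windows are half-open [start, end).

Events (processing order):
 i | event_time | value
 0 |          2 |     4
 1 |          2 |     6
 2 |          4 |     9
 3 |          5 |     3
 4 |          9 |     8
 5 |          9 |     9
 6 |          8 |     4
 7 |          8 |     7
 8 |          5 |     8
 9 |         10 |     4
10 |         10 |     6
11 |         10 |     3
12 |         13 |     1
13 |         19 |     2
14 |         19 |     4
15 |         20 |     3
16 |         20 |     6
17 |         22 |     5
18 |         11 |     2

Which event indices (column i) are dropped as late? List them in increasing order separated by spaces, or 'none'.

18

i=0 t=2 v=4: → [2,6); WM=2
i=1 t=2 v=6: → [2,6); WM=2
i=2 t=4 v=9: → [2,8); WM=4
i=3 t=5 v=3: → [2,9); WM=5
i=4 t=9 v=8: → [9,13); WM=9
i=5 t=9 v=9: → [9,13); WM=9
i=6 t=8 v=4: → [2,13); WM=9
i=7 t=8 v=7: → [2,13); WM=9
i=8 t=5 v=8: → [2,13); WM=9
i=9 t=10 v=4: → [2,14); WM=10
i=10 t=10 v=6: → [2,14); WM=10
i=11 t=10 v=3: → [2,14); WM=10
i=12 t=13 v=1: → [2,17); WM=13
i=13 t=19 v=2: → [19,23); WM=19
i=14 t=19 v=4: → [19,23); WM=19
i=15 t=20 v=3: → [19,24); WM=20
i=16 t=20 v=6: → [19,24); WM=20
i=17 t=22 v=5: → [19,26); WM=22
i=18 t=11 v=2: DROP (t<22-4); WM=22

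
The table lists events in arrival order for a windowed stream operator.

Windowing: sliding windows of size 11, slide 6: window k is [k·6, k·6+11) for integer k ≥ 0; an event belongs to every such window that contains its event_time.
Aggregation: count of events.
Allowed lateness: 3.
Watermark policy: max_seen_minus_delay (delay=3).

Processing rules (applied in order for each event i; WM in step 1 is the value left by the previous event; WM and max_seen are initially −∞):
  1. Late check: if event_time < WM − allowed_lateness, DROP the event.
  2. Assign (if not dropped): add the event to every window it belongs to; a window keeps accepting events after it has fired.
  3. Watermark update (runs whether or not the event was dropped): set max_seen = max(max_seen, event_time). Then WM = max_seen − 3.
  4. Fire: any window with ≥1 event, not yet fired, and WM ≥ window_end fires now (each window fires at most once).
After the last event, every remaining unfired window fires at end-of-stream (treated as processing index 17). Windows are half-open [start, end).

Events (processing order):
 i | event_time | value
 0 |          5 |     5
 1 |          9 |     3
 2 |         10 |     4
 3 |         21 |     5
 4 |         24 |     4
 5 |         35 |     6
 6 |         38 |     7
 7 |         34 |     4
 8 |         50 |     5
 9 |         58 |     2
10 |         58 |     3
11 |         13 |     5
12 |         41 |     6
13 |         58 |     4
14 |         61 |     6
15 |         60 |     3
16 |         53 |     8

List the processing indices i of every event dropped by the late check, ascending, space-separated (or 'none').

i=0 t=5 v=5: → [0,11); WM=2
i=1 t=9 v=3: → [6,17),[0,11); WM=6
i=2 t=10 v=4: → [6,17),[0,11); WM=7
i=3 t=21 v=5: → [18,29),[12,23); WM=18; [0,11) fires=3 [6,17) fires=2
i=4 t=24 v=4: → [24,35),[18,29); WM=21
i=5 t=35 v=6: → [30,41); WM=32; [12,23) fires=1 [18,29) fires=2
i=6 t=38 v=7: → [36,47),[30,41); WM=35; [24,35) fires=1
i=7 t=34 v=4: → [30,41),[24,35); WM=35
i=8 t=50 v=5: → [48,59),[42,53); WM=47; [30,41) fires=3 [36,47) fires=1
i=9 t=58 v=2: → [54,65),[48,59); WM=55; [42,53) fires=1
i=10 t=58 v=3: → [54,65),[48,59); WM=55
i=11 t=13 v=5: DROP (t<55-3); WM=55
i=12 t=41 v=6: DROP (t<55-3); WM=55
i=13 t=58 v=4: → [54,65),[48,59); WM=55
i=14 t=61 v=6: → [60,71),[54,65); WM=58
i=15 t=60 v=3: → [60,71),[54,65); WM=58
i=16 t=53 v=8: DROP (t<58-3); WM=58

11 12 16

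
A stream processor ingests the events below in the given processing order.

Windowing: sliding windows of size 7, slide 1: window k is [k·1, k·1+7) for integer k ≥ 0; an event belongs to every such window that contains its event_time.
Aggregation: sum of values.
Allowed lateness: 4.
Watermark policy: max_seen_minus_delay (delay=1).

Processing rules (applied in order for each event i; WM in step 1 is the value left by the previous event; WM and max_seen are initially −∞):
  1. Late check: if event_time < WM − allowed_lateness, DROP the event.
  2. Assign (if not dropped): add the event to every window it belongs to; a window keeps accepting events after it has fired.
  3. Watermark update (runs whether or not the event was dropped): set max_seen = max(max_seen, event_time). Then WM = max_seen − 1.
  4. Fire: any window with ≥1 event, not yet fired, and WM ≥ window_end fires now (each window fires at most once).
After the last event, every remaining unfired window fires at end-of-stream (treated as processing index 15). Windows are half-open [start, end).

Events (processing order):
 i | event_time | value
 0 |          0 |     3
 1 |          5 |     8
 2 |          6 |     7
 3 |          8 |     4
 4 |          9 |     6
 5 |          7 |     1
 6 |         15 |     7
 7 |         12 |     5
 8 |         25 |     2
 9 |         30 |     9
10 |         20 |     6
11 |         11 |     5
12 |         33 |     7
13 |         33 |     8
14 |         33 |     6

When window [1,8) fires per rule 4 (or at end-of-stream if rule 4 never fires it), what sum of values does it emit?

i=0 t=0 v=3: → [0,7); WM=-1
i=1 t=5 v=8: → [5,12),[4,11),[3,10),[2,9),[1,8),[0,7); WM=4
i=2 t=6 v=7: → [6,13),[5,12),[4,11),[3,10),[2,9),[1,8),[0,7); WM=5
i=3 t=8 v=4: → [8,15),[7,14),[6,13),[5,12),[4,11),[3,10),[2,9); WM=7; [0,7) fires=18
i=4 t=9 v=6: → [9,16),[8,15),[7,14),[6,13),[5,12),[4,11),[3,10); WM=8; [1,8) fires=15
i=5 t=7 v=1: → [7,14),[6,13),[5,12),[4,11),[3,10),[2,9),[1,8); WM=8
i=6 t=15 v=7: → [15,22),[14,21),[13,20),[12,19),[11,18),[10,17),[9,16); WM=14; [2,9) fires=20 [3,10) fires=26 [4,11) fires=26 [5,12) fires=26 [6,13) fires=18 [7,14) fires=11
i=7 t=12 v=5: → [12,19),[11,18),[10,17),[9,16),[8,15),[7,14),[6,13); WM=14
i=8 t=25 v=2: → [25,32),[24,31),[23,30),[22,29),[21,28),[20,27),[19,26); WM=24; [8,15) fires=15 [9,16) fires=18 [10,17) fires=12 [11,18) fires=12 [12,19) fires=12 [13,20) fires=7 [14,21) fires=7 [15,22) fires=7
i=9 t=30 v=9: → [30,37),[29,36),[28,35),[27,34),[26,33),[25,32),[24,31); WM=29; [19,26) fires=2 [20,27) fires=2 [21,28) fires=2 [22,29) fires=2
i=10 t=20 v=6: DROP (t<29-4); WM=29
i=11 t=11 v=5: DROP (t<29-4); WM=29
i=12 t=33 v=7: → [33,40),[32,39),[31,38),[30,37),[29,36),[28,35),[27,34); WM=32; [23,30) fires=2 [24,31) fires=11 [25,32) fires=11
i=13 t=33 v=8: → [33,40),[32,39),[31,38),[30,37),[29,36),[28,35),[27,34); WM=32
i=14 t=33 v=6: → [33,40),[32,39),[31,38),[30,37),[29,36),[28,35),[27,34); WM=32

15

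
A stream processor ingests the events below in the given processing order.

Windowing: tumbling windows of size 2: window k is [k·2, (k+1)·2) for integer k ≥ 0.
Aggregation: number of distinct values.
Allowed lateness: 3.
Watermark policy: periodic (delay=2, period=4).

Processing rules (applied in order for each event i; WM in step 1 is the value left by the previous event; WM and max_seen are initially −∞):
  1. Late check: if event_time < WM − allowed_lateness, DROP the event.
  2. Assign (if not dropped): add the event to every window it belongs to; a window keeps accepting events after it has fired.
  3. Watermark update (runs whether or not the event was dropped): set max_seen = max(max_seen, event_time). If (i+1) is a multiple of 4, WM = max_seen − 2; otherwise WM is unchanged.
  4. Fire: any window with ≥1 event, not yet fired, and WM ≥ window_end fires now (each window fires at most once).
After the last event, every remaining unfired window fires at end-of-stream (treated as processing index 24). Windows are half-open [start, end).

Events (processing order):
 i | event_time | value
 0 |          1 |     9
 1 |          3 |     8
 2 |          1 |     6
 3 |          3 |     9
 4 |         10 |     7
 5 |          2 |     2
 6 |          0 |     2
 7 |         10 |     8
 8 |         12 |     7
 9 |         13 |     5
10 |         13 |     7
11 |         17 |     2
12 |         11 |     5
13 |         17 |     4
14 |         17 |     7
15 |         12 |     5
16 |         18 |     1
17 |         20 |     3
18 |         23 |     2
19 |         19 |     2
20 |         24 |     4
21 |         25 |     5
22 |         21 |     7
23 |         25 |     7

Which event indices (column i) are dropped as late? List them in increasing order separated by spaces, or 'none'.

12

i=0 t=1 v=9: → [0,2); WM=−∞
i=1 t=3 v=8: → [2,4); WM=−∞
i=2 t=1 v=6: → [0,2); WM=−∞
i=3 t=3 v=9: → [2,4); WM=1
i=4 t=10 v=7: → [10,12); WM=1
i=5 t=2 v=2: → [2,4); WM=1
i=6 t=0 v=2: → [0,2); WM=1
i=7 t=10 v=8: → [10,12); WM=8; [0,2) fires=3 [2,4) fires=3
i=8 t=12 v=7: → [12,14); WM=8
i=9 t=13 v=5: → [12,14); WM=8
i=10 t=13 v=7: → [12,14); WM=8
i=11 t=17 v=2: → [16,18); WM=15; [10,12) fires=2 [12,14) fires=2
i=12 t=11 v=5: DROP (t<15-3); WM=15
i=13 t=17 v=4: → [16,18); WM=15
i=14 t=17 v=7: → [16,18); WM=15
i=15 t=12 v=5: → [12,14); WM=15
i=16 t=18 v=1: → [18,20); WM=15
i=17 t=20 v=3: → [20,22); WM=15
i=18 t=23 v=2: → [22,24); WM=15
i=19 t=19 v=2: → [18,20); WM=21; [16,18) fires=3 [18,20) fires=2
i=20 t=24 v=4: → [24,26); WM=21
i=21 t=25 v=5: → [24,26); WM=21
i=22 t=21 v=7: → [20,22); WM=21
i=23 t=25 v=7: → [24,26); WM=23; [20,22) fires=2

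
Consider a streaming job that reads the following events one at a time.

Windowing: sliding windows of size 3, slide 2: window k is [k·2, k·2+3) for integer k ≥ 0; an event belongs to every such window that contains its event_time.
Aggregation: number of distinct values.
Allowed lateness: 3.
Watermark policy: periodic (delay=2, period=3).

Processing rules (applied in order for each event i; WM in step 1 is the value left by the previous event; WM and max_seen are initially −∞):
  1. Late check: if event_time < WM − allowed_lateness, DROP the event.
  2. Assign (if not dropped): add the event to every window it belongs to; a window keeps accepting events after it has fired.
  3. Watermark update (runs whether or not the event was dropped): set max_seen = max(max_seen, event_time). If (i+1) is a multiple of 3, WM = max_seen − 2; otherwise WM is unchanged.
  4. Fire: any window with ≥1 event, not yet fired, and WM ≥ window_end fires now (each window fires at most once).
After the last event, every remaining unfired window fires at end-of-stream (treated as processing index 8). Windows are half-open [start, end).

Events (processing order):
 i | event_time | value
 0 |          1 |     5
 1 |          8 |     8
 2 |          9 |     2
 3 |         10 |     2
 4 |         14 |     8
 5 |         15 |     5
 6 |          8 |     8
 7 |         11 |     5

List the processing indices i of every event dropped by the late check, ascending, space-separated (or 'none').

i=0 t=1 v=5: → [0,3); WM=−∞
i=1 t=8 v=8: → [8,11),[6,9); WM=−∞
i=2 t=9 v=2: → [8,11); WM=7; [0,3) fires=1
i=3 t=10 v=2: → [10,13),[8,11); WM=7
i=4 t=14 v=8: → [14,17),[12,15); WM=7
i=5 t=15 v=5: → [14,17); WM=13; [6,9) fires=1 [8,11) fires=2 [10,13) fires=1
i=6 t=8 v=8: DROP (t<13-3); WM=13
i=7 t=11 v=5: → [10,13); WM=13

6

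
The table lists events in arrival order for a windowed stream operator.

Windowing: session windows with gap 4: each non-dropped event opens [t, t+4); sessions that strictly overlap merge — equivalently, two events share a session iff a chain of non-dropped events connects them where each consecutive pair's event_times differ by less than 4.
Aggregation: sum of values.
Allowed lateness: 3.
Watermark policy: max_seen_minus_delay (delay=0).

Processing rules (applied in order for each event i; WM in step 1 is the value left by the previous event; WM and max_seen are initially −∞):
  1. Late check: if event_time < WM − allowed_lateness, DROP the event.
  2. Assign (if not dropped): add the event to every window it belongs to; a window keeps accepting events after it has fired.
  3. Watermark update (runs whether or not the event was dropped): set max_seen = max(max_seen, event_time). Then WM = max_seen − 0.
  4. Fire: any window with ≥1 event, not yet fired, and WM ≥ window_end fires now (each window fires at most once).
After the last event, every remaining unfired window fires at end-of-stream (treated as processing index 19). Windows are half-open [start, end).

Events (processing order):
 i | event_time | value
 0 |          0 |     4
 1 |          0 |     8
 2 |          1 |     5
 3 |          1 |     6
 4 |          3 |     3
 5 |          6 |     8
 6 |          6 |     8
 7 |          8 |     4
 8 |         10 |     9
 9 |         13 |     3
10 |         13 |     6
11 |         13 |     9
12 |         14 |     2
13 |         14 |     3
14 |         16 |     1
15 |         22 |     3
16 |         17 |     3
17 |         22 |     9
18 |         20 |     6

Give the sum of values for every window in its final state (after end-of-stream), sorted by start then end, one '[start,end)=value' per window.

i=0 t=0 v=4: → [0,4); WM=0
i=1 t=0 v=8: → [0,4); WM=0
i=2 t=1 v=5: → [0,5); WM=1
i=3 t=1 v=6: → [0,5); WM=1
i=4 t=3 v=3: → [0,7); WM=3
i=5 t=6 v=8: → [0,10); WM=6
i=6 t=6 v=8: → [0,10); WM=6
i=7 t=8 v=4: → [0,12); WM=8
i=8 t=10 v=9: → [0,14); WM=10
i=9 t=13 v=3: → [0,17); WM=13
i=10 t=13 v=6: → [0,17); WM=13
i=11 t=13 v=9: → [0,17); WM=13
i=12 t=14 v=2: → [0,18); WM=14
i=13 t=14 v=3: → [0,18); WM=14
i=14 t=16 v=1: → [0,20); WM=16
i=15 t=22 v=3: → [22,26); WM=22
i=16 t=17 v=3: DROP (t<22-3); WM=22
i=17 t=22 v=9: → [22,26); WM=22
i=18 t=20 v=6: → [20,26); WM=22

[0,20)=79 [20,26)=18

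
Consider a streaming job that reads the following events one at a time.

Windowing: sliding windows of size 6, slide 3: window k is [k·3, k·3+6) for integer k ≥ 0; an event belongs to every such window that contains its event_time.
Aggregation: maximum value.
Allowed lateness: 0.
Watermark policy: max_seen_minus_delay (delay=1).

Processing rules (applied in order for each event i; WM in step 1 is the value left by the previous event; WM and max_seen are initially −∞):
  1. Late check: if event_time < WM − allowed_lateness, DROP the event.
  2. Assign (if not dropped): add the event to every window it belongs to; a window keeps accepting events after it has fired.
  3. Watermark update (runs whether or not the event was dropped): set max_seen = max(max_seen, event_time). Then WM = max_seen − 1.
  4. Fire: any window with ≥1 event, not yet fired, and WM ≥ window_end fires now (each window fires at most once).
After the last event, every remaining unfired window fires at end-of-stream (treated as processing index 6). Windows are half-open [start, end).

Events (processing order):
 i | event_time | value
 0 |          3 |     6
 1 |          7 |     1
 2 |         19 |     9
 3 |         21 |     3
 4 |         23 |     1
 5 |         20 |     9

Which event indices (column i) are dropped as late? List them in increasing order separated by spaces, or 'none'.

i=0 t=3 v=6: → [3,9),[0,6); WM=2
i=1 t=7 v=1: → [6,12),[3,9); WM=6; [0,6) fires=6
i=2 t=19 v=9: → [18,24),[15,21); WM=18; [3,9) fires=6 [6,12) fires=1
i=3 t=21 v=3: → [21,27),[18,24); WM=20
i=4 t=23 v=1: → [21,27),[18,24); WM=22; [15,21) fires=9
i=5 t=20 v=9: DROP (t<22-0); WM=22

5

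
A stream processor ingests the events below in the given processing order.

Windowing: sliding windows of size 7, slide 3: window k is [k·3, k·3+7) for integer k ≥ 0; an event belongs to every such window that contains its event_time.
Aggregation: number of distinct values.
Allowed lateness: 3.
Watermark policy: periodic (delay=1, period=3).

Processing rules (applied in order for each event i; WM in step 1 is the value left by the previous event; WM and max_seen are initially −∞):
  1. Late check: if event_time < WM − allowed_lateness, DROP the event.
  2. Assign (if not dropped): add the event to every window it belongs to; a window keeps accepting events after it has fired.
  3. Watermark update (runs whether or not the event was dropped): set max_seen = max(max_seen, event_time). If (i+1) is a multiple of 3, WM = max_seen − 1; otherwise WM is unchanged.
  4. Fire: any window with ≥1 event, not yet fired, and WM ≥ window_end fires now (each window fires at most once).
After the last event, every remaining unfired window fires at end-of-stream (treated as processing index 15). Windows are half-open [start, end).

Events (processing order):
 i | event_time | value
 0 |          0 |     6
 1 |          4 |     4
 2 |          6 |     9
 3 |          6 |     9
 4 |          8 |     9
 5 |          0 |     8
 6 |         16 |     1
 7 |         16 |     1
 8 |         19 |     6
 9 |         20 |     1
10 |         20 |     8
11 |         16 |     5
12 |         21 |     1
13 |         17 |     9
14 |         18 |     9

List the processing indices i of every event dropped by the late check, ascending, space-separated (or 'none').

5

i=0 t=0 v=6: → [0,7); WM=−∞
i=1 t=4 v=4: → [3,10),[0,7); WM=−∞
i=2 t=6 v=9: → [6,13),[3,10),[0,7); WM=5
i=3 t=6 v=9: → [6,13),[3,10),[0,7); WM=5
i=4 t=8 v=9: → [6,13),[3,10); WM=5
i=5 t=0 v=8: DROP (t<5-3); WM=7; [0,7) fires=3
i=6 t=16 v=1: → [15,22),[12,19); WM=7
i=7 t=16 v=1: → [15,22),[12,19); WM=7
i=8 t=19 v=6: → [18,25),[15,22); WM=18; [3,10) fires=2 [6,13) fires=1
i=9 t=20 v=1: → [18,25),[15,22); WM=18
i=10 t=20 v=8: → [18,25),[15,22); WM=18
i=11 t=16 v=5: → [15,22),[12,19); WM=19; [12,19) fires=2
i=12 t=21 v=1: → [21,28),[18,25),[15,22); WM=19
i=13 t=17 v=9: → [15,22),[12,19); WM=19
i=14 t=18 v=9: → [18,25),[15,22),[12,19); WM=20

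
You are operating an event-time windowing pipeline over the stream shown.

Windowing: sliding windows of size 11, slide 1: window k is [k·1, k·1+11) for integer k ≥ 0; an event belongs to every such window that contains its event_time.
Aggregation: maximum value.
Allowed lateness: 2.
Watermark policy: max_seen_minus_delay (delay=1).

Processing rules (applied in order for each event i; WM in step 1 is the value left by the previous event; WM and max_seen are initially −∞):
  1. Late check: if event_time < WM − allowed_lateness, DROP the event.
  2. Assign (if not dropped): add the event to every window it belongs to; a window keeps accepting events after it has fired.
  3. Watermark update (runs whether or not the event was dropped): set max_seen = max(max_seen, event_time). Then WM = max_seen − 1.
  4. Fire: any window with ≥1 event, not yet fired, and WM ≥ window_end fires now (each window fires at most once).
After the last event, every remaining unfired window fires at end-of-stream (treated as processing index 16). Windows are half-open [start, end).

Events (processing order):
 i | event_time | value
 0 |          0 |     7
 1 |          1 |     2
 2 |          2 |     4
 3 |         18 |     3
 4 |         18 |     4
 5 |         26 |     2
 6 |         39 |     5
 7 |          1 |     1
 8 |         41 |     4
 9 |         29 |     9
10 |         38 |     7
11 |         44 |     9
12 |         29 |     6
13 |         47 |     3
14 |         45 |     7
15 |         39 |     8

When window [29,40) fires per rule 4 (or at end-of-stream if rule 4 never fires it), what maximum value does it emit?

i=0 t=0 v=7: → [0,11); WM=-1
i=1 t=1 v=2: → [1,12),[0,11); WM=0
i=2 t=2 v=4: → [2,13),[1,12),[0,11); WM=1
i=3 t=18 v=3: → [18,29),[17,28),[16,27),[15,26),[14,25),[13,24),[12,23),[11,22),[10,21),[9,20),[8,19); WM=17; [0,11) fires=7 [1,12) fires=4 [2,13) fires=4
i=4 t=18 v=4: → [18,29),[17,28),[16,27),[15,26),[14,25),[13,24),[12,23),[11,22),[10,21),[9,20),[8,19); WM=17
i=5 t=26 v=2: → [26,37),[25,36),[24,35),[23,34),[22,33),[21,32),[20,31),[19,30),[18,29),[17,28),[16,27); WM=25; [8,19) fires=4 [9,20) fires=4 [10,21) fires=4 [11,22) fires=4 [12,23) fires=4 [13,24) fires=4 [14,25) fires=4
i=6 t=39 v=5: → [39,50),[38,49),[37,48),[36,47),[35,46),[34,45),[33,44),[32,43),[31,42),[30,41),[29,40); WM=38; [15,26) fires=4 [16,27) fires=4 [17,28) fires=4 [18,29) fires=4 [19,30) fires=2 [20,31) fires=2 [21,32) fires=2 [22,33) fires=2 [23,34) fires=2 [24,35) fires=2 [25,36) fires=2 [26,37) fires=2
i=7 t=1 v=1: DROP (t<38-2); WM=38
i=8 t=41 v=4: → [41,52),[40,51),[39,50),[38,49),[37,48),[36,47),[35,46),[34,45),[33,44),[32,43),[31,42); WM=40; [29,40) fires=5
i=9 t=29 v=9: DROP (t<40-2); WM=40
i=10 t=38 v=7: → [38,49),[37,48),[36,47),[35,46),[34,45),[33,44),[32,43),[31,42),[30,41),[29,40),[28,39); WM=40; [28,39) fires=7
i=11 t=44 v=9: → [44,55),[43,54),[42,53),[41,52),[40,51),[39,50),[38,49),[37,48),[36,47),[35,46),[34,45); WM=43; [30,41) fires=7 [31,42) fires=7 [32,43) fires=7
i=12 t=29 v=6: DROP (t<43-2); WM=43
i=13 t=47 v=3: → [47,58),[46,57),[45,56),[44,55),[43,54),[42,53),[41,52),[40,51),[39,50),[38,49),[37,48); WM=46; [33,44) fires=7 [34,45) fires=9 [35,46) fires=9
i=14 t=45 v=7: → [45,56),[44,55),[43,54),[42,53),[41,52),[40,51),[39,50),[38,49),[37,48),[36,47),[35,46); WM=46
i=15 t=39 v=8: DROP (t<46-2); WM=46

5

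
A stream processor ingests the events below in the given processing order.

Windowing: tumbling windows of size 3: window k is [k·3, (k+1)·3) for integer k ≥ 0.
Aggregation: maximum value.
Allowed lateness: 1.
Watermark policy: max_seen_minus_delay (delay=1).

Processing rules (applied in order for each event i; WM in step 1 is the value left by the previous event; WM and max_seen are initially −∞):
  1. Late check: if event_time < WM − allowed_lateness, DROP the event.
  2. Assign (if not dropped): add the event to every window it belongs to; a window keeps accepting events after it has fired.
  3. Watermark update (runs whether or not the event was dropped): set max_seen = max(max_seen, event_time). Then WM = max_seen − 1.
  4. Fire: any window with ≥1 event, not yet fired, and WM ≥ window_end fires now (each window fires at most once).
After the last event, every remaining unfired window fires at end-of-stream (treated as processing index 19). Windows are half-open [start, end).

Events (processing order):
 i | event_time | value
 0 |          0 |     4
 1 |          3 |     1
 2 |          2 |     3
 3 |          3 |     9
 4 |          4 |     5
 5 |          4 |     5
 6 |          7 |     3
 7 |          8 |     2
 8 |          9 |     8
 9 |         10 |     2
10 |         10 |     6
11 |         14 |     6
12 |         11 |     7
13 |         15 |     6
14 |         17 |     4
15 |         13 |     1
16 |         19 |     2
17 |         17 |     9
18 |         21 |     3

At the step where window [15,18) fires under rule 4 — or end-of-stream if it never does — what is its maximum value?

6

i=0 t=0 v=4: → [0,3); WM=-1
i=1 t=3 v=1: → [3,6); WM=2
i=2 t=2 v=3: → [0,3); WM=2
i=3 t=3 v=9: → [3,6); WM=2
i=4 t=4 v=5: → [3,6); WM=3; [0,3) fires=4
i=5 t=4 v=5: → [3,6); WM=3
i=6 t=7 v=3: → [6,9); WM=6; [3,6) fires=9
i=7 t=8 v=2: → [6,9); WM=7
i=8 t=9 v=8: → [9,12); WM=8
i=9 t=10 v=2: → [9,12); WM=9; [6,9) fires=3
i=10 t=10 v=6: → [9,12); WM=9
i=11 t=14 v=6: → [12,15); WM=13; [9,12) fires=8
i=12 t=11 v=7: DROP (t<13-1); WM=13
i=13 t=15 v=6: → [15,18); WM=14
i=14 t=17 v=4: → [15,18); WM=16; [12,15) fires=6
i=15 t=13 v=1: DROP (t<16-1); WM=16
i=16 t=19 v=2: → [18,21); WM=18; [15,18) fires=6
i=17 t=17 v=9: → [15,18); WM=18
i=18 t=21 v=3: → [21,24); WM=20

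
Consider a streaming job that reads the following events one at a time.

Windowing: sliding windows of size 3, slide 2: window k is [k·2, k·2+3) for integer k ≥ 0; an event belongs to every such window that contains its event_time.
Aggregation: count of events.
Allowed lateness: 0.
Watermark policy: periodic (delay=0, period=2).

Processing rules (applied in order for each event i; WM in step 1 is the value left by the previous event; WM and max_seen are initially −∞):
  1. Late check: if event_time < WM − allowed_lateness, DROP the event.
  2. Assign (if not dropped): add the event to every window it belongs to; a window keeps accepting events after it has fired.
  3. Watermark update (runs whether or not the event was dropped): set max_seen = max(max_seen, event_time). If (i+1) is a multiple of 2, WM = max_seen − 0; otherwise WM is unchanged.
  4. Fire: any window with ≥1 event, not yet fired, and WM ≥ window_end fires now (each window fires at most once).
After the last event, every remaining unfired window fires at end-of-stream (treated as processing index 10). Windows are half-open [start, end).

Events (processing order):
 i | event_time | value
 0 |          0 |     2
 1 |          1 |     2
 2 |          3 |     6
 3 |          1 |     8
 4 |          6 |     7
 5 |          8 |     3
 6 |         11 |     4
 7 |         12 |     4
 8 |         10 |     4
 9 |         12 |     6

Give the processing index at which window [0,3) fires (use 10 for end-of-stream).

i=0 t=0 v=2: → [0,3); WM=−∞
i=1 t=1 v=2: → [0,3); WM=1
i=2 t=3 v=6: → [2,5); WM=1
i=3 t=1 v=8: → [0,3); WM=3; [0,3) fires=3
i=4 t=6 v=7: → [6,9),[4,7); WM=3
i=5 t=8 v=3: → [8,11),[6,9); WM=8; [2,5) fires=1 [4,7) fires=1
i=6 t=11 v=4: → [10,13); WM=8
i=7 t=12 v=4: → [12,15),[10,13); WM=12; [6,9) fires=2 [8,11) fires=1
i=8 t=10 v=4: DROP (t<12-0); WM=12
i=9 t=12 v=6: → [12,15),[10,13); WM=12

3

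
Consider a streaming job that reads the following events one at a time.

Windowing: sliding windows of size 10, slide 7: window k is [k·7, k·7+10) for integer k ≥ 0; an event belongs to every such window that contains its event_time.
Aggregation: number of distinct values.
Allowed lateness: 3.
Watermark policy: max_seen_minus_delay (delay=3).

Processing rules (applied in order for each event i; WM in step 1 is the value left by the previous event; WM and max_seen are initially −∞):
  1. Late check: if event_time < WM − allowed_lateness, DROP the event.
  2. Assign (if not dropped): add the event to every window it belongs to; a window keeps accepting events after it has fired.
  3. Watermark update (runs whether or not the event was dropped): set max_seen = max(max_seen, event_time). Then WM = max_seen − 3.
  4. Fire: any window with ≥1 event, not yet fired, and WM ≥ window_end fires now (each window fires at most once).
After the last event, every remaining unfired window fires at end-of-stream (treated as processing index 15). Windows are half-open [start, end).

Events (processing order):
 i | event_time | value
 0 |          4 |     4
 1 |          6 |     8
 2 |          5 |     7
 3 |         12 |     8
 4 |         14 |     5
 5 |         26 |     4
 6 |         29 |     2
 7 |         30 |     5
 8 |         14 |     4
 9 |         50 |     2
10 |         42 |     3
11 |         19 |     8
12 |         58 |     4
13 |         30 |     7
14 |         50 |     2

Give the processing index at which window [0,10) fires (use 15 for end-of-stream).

i=0 t=4 v=4: → [0,10); WM=1
i=1 t=6 v=8: → [0,10); WM=3
i=2 t=5 v=7: → [0,10); WM=3
i=3 t=12 v=8: → [7,17); WM=9
i=4 t=14 v=5: → [14,24),[7,17); WM=11; [0,10) fires=3
i=5 t=26 v=4: → [21,31); WM=23; [7,17) fires=2
i=6 t=29 v=2: → [28,38),[21,31); WM=26; [14,24) fires=1
i=7 t=30 v=5: → [28,38),[21,31); WM=27
i=8 t=14 v=4: DROP (t<27-3); WM=27
i=9 t=50 v=2: → [49,59),[42,52); WM=47; [21,31) fires=3 [28,38) fires=2
i=10 t=42 v=3: DROP (t<47-3); WM=47
i=11 t=19 v=8: DROP (t<47-3); WM=47
i=12 t=58 v=4: → [56,66),[49,59); WM=55; [42,52) fires=1
i=13 t=30 v=7: DROP (t<55-3); WM=55
i=14 t=50 v=2: DROP (t<55-3); WM=55

4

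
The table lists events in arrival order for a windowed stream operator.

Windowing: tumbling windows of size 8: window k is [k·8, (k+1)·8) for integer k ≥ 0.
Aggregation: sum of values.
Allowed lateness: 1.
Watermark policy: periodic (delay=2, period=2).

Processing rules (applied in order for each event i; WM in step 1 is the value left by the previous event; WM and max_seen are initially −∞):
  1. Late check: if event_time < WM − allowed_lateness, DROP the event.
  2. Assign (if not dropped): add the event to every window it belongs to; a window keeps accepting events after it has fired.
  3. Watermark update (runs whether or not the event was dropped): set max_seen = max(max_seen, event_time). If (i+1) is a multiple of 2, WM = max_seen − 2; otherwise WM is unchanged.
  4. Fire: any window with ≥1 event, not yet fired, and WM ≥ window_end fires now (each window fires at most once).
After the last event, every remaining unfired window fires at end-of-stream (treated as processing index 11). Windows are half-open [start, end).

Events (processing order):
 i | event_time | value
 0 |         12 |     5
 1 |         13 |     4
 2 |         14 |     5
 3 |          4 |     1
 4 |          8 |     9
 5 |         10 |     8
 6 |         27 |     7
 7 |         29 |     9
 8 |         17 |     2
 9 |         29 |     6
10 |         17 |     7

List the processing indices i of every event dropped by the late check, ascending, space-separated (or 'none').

3 4 5 8 10

i=0 t=12 v=5: → [8,16); WM=−∞
i=1 t=13 v=4: → [8,16); WM=11
i=2 t=14 v=5: → [8,16); WM=11
i=3 t=4 v=1: DROP (t<11-1); WM=12
i=4 t=8 v=9: DROP (t<12-1); WM=12
i=5 t=10 v=8: DROP (t<12-1); WM=12
i=6 t=27 v=7: → [24,32); WM=12
i=7 t=29 v=9: → [24,32); WM=27; [8,16) fires=14
i=8 t=17 v=2: DROP (t<27-1); WM=27
i=9 t=29 v=6: → [24,32); WM=27
i=10 t=17 v=7: DROP (t<27-1); WM=27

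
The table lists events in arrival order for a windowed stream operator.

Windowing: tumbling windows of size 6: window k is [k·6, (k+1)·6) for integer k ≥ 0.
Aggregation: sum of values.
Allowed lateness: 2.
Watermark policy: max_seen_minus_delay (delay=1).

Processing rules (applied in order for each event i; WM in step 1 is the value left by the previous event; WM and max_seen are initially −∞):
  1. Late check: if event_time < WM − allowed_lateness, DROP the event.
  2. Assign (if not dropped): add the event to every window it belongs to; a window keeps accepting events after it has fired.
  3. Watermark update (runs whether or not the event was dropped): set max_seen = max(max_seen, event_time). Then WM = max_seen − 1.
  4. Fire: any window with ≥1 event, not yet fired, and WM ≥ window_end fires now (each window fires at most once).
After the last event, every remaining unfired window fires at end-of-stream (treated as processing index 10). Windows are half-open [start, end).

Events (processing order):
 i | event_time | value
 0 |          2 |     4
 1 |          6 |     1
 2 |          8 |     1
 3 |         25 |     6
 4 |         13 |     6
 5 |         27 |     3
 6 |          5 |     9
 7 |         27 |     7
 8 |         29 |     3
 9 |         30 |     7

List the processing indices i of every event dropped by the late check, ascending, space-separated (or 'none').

i=0 t=2 v=4: → [0,6); WM=1
i=1 t=6 v=1: → [6,12); WM=5
i=2 t=8 v=1: → [6,12); WM=7; [0,6) fires=4
i=3 t=25 v=6: → [24,30); WM=24; [6,12) fires=2
i=4 t=13 v=6: DROP (t<24-2); WM=24
i=5 t=27 v=3: → [24,30); WM=26
i=6 t=5 v=9: DROP (t<26-2); WM=26
i=7 t=27 v=7: → [24,30); WM=26
i=8 t=29 v=3: → [24,30); WM=28
i=9 t=30 v=7: → [30,36); WM=29

4 6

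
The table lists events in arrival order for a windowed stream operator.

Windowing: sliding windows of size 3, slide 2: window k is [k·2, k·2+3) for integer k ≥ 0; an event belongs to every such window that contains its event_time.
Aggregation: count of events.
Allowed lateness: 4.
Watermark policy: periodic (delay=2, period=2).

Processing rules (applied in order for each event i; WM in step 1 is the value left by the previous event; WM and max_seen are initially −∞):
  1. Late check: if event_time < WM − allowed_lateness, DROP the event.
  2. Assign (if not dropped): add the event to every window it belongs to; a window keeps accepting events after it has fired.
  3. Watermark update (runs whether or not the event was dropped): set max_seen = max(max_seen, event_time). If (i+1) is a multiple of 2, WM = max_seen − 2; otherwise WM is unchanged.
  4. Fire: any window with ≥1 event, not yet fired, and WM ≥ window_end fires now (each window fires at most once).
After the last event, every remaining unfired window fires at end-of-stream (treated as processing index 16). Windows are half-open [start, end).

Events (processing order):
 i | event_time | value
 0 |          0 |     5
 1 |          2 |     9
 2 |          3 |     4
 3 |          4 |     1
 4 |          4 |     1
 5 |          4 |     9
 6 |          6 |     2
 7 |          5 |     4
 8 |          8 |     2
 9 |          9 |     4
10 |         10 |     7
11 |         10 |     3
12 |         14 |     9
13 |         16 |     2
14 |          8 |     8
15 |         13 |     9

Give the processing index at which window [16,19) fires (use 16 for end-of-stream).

16

i=0 t=0 v=5: → [0,3); WM=−∞
i=1 t=2 v=9: → [2,5),[0,3); WM=0
i=2 t=3 v=4: → [2,5); WM=0
i=3 t=4 v=1: → [4,7),[2,5); WM=2
i=4 t=4 v=1: → [4,7),[2,5); WM=2
i=5 t=4 v=9: → [4,7),[2,5); WM=2
i=6 t=6 v=2: → [6,9),[4,7); WM=2
i=7 t=5 v=4: → [4,7); WM=4; [0,3) fires=2
i=8 t=8 v=2: → [8,11),[6,9); WM=4
i=9 t=9 v=4: → [8,11); WM=7; [2,5) fires=5 [4,7) fires=5
i=10 t=10 v=7: → [10,13),[8,11); WM=7
i=11 t=10 v=3: → [10,13),[8,11); WM=8
i=12 t=14 v=9: → [14,17),[12,15); WM=8
i=13 t=16 v=2: → [16,19),[14,17); WM=14; [6,9) fires=2 [8,11) fires=4 [10,13) fires=2
i=14 t=8 v=8: DROP (t<14-4); WM=14
i=15 t=13 v=9: → [12,15); WM=14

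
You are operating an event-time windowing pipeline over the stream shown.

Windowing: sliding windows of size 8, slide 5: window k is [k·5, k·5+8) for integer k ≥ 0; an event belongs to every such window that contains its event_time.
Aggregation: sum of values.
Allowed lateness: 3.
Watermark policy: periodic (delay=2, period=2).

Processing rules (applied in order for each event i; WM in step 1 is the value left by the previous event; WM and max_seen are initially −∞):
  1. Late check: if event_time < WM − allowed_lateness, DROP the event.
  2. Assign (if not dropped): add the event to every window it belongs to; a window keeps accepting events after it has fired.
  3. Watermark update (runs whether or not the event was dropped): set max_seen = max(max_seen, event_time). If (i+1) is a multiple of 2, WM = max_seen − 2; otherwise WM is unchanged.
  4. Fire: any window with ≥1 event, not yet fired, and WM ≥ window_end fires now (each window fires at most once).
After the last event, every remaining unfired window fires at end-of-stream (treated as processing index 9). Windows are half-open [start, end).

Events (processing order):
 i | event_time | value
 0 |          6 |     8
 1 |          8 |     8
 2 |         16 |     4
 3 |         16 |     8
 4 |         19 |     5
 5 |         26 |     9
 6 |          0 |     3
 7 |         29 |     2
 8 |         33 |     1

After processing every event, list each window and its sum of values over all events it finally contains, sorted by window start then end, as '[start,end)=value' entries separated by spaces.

[0,8)=8 [5,13)=16 [10,18)=12 [15,23)=17 [20,28)=9 [25,33)=11 [30,38)=1

i=0 t=6 v=8: → [5,13),[0,8); WM=−∞
i=1 t=8 v=8: → [5,13); WM=6
i=2 t=16 v=4: → [15,23),[10,18); WM=6
i=3 t=16 v=8: → [15,23),[10,18); WM=14; [0,8) fires=8 [5,13) fires=16
i=4 t=19 v=5: → [15,23); WM=14
i=5 t=26 v=9: → [25,33),[20,28); WM=24; [10,18) fires=12 [15,23) fires=17
i=6 t=0 v=3: DROP (t<24-3); WM=24
i=7 t=29 v=2: → [25,33); WM=27
i=8 t=33 v=1: → [30,38); WM=27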